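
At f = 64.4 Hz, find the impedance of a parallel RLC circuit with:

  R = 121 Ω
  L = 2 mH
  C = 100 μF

Step 1 — Angular frequency: ω = 2π·f = 2π·64.4 = 404.6 rad/s.
Step 2 — Component impedances:
  R: Z = R = 121 Ω
  L: Z = jωL = j·404.6·0.002 = 0 + j0.8093 Ω
  C: Z = 1/(jωC) = -j/(ω·C) = 0 - j24.71 Ω
Step 3 — Parallel combination: 1/Z_total = 1/R + 1/L + 1/C; Z_total = 0.005785 + j0.8366 Ω = 0.8367∠89.6° Ω.

Z = 0.005785 + j0.8366 Ω = 0.8367∠89.6° Ω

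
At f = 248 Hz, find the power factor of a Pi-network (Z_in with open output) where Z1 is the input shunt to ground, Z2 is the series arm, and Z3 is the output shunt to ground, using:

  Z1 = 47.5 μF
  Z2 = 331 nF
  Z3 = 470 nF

Step 1 — Angular frequency: ω = 2π·f = 2π·248 = 1558 rad/s.
Step 2 — Component impedances:
  Z1: Z = 1/(jωC) = -j/(ω·C) = 0 - j13.51 Ω
  Z2: Z = 1/(jωC) = -j/(ω·C) = 0 - j1939 Ω
  Z3: Z = 1/(jωC) = -j/(ω·C) = 0 - j1365 Ω
Step 3 — With open output, the series arm Z2 and the output shunt Z3 appear in series to ground: Z2 + Z3 = 0 - j3304 Ω.
Step 4 — Parallel with input shunt Z1: Z_in = Z1 || (Z2 + Z3) = 0 - j13.46 Ω = 13.46∠-90.0° Ω.
Step 5 — Power factor: PF = cos(φ) = Re(Z)/|Z| = 0/13.46 = 0.
Step 6 — Type: Im(Z) = -13.46 ⇒ leading (phase φ = -90.0°).

PF = 0 (leading, φ = -90.0°)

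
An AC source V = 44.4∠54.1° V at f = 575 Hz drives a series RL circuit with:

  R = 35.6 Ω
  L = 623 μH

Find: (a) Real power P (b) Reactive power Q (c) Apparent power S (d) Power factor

Step 1 — Angular frequency: ω = 2π·f = 2π·575 = 3613 rad/s.
Step 2 — Component impedances:
  R: Z = R = 35.6 Ω
  L: Z = jωL = j·3613·0.000623 = 0 + j2.251 Ω
Step 3 — Series combination: Z_total = R + L = 35.6 + j2.251 Ω = 35.67∠3.6° Ω.
Step 4 — Source phasor: V = 44.4∠54.1° V = 26.03 + j35.97 V.
Step 5 — Current: I = V / Z = 0.792 + j0.9602 A = 1.245∠50.5° A.
Step 6 — Complex power: S = V·I* = 55.15 + j3.487 VA.
Step 7 — Real power: P = Re(S) = 55.15 W.
Step 8 — Reactive power: Q = Im(S) = 3.487 VAR.
Step 9 — Apparent power: |S| = 55.26 VA.
Step 10 — Power factor: PF = P/|S| = 0.998 (lagging).

(a) P = 55.15 W  (b) Q = 3.487 VAR  (c) S = 55.26 VA  (d) PF = 0.998 (lagging)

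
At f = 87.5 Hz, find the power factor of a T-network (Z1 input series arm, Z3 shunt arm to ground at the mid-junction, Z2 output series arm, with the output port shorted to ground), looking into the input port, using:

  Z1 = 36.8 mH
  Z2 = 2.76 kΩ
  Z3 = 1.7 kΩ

Step 1 — Angular frequency: ω = 2π·f = 2π·87.5 = 549.8 rad/s.
Step 2 — Component impedances:
  Z1: Z = jωL = j·549.8·0.0368 = 0 + j20.23 Ω
  Z2: Z = R = 2760 Ω
  Z3: Z = R = 1700 Ω
Step 3 — With the output port shorted to ground, the output series arm Z2 runs from the junction to ground; the shunt arm Z3 also runs from the junction to ground. They appear in parallel: Z3 || Z2 = 1052 Ω.
Step 4 — Series with input arm Z1: Z_in = Z1 + (Z3 || Z2) = 1052 + j20.23 Ω = 1052∠1.1° Ω.
Step 5 — Power factor: PF = cos(φ) = Re(Z)/|Z| = 1052/1052.2 = 0.9998.
Step 6 — Type: Im(Z) = 20.23 ⇒ lagging (phase φ = 1.1°).

PF = 0.9998 (lagging, φ = 1.1°)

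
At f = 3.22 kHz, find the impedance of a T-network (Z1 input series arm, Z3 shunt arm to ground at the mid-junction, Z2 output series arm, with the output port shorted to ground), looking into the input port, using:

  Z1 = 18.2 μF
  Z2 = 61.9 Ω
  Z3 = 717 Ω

Step 1 — Angular frequency: ω = 2π·f = 2π·3220 = 2.023e+04 rad/s.
Step 2 — Component impedances:
  Z1: Z = 1/(jωC) = -j/(ω·C) = 0 - j2.716 Ω
  Z2: Z = R = 61.9 Ω
  Z3: Z = R = 717 Ω
Step 3 — With the output port shorted to ground, the output series arm Z2 runs from the junction to ground; the shunt arm Z3 also runs from the junction to ground. They appear in parallel: Z3 || Z2 = 56.98 Ω.
Step 4 — Series with input arm Z1: Z_in = Z1 + (Z3 || Z2) = 56.98 - j2.716 Ω = 57.05∠-2.7° Ω.

Z = 56.98 - j2.716 Ω = 57.05∠-2.7° Ω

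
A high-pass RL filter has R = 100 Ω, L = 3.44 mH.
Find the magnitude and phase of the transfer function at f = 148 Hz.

Step 1 — Angular frequency: ω = 2π·148 = 929.9 rad/s.
Step 2 — Transfer function: H(jω) = jωL/(R + jωL).
Step 3 — Numerator jωL = j·3.199; denominator R + jωL = 100 + j3.199.
Step 4 — H = 0.001022 + j0.03196.
Step 5 — Magnitude: |H| = 0.03197 (-29.9 dB); phase: φ = 88.2°.

|H| = 0.03197 (-29.9 dB), φ = 88.2°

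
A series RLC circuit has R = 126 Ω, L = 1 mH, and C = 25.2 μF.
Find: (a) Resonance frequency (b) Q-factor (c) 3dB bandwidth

Step 1 — Resonance: ω₀ = 1/√(LC) = 1/√(0.001·2.52e-05) = 6299 rad/s.
Step 2 — f₀ = ω₀/(2π) = 1003 Hz.
Step 3 — Series Q: Q = ω₀L/R = 6299·0.001/126 = 0.05.
Step 4 — Bandwidth: Δω = ω₀/Q = 1.26e+05 rad/s; BW = Δω/(2π) = 2.005e+04 Hz.

(a) f₀ = 1003 Hz  (b) Q = 0.05  (c) BW = 2.005e+04 Hz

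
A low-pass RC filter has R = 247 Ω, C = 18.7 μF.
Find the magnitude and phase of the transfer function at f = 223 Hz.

Step 1 — Angular frequency: ω = 2π·223 = 1401 rad/s.
Step 2 — Transfer function: H(jω) = 1/(1 + jωRC).
Step 3 — Denominator: 1 + jωRC = 1 + j·1401·247·1.87e-05 = 1 + j6.472.
Step 4 — H = 0.02332 - j0.1509.
Step 5 — Magnitude: |H| = 0.1527 (-16.3 dB); phase: φ = -81.2°.

|H| = 0.1527 (-16.3 dB), φ = -81.2°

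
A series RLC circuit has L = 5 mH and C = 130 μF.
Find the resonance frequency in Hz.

Step 1 — Resonance condition Im(Z)=0 gives ω₀ = 1/√(LC).
Step 2 — ω₀ = 1/√(0.005·0.00013) = 1240 rad/s.
Step 3 — f₀ = ω₀/(2π) = 197.4 Hz.

f₀ = 197.4 Hz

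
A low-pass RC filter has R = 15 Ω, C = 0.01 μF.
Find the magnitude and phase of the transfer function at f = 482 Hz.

Step 1 — Angular frequency: ω = 2π·482 = 3028 rad/s.
Step 2 — Transfer function: H(jω) = 1/(1 + jωRC).
Step 3 — Denominator: 1 + jωRC = 1 + j·3028·15·1e-08 = 1 + j0.0004543.
Step 4 — H = 1 - j0.0004543.
Step 5 — Magnitude: |H| = 1 (-0.0 dB); phase: φ = -0.0°.

|H| = 1 (-0.0 dB), φ = -0.0°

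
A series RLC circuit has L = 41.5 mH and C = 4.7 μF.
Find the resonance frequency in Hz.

Step 1 — Resonance condition Im(Z)=0 gives ω₀ = 1/√(LC).
Step 2 — ω₀ = 1/√(0.0415·4.7e-06) = 2264 rad/s.
Step 3 — f₀ = ω₀/(2π) = 360.4 Hz.

f₀ = 360.4 Hz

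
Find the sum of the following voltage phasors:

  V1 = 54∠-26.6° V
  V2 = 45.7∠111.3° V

Step 1 — Convert each phasor to rectangular form:
  V1 = 54·(cos(-26.6°) + j·sin(-26.6°)) = 48.28 - j24.18 V
  V2 = 45.7·(cos(111.3°) + j·sin(111.3°)) = -16.6 + j42.58 V
Step 2 — Sum components: V_total = 31.68 + j18.4 V.
Step 3 — Convert to polar: |V_total| = 36.64 V, ∠V_total = 30.1°.

V_total = 36.64∠30.1° V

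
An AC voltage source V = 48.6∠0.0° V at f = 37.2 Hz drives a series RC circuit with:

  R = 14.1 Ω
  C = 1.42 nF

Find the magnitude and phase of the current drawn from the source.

Step 1 — Angular frequency: ω = 2π·f = 2π·37.2 = 233.7 rad/s.
Step 2 — Component impedances:
  R: Z = R = 14.1 Ω
  C: Z = 1/(jωC) = -j/(ω·C) = 0 - j3.013e+06 Ω
Step 3 — Series combination: Z_total = R + C = 14.1 - j3.013e+06 Ω = 3.013e+06∠-90.0° Ω.
Step 4 — Source phasor: V = 48.6∠0.0° V = 48.6 V.
Step 5 — Ohm's law: I = V / Z_total = (48.6) / (14.1 - j3.013e+06) = 7.549e-11 + j1.613e-05 A.
Step 6 — Convert to polar: |I| = 1.613e-05 A, ∠I = 90.0°.

I = 1.613e-05∠90.0° A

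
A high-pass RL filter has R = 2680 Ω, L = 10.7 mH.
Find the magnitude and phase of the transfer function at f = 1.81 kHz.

Step 1 — Angular frequency: ω = 2π·1810 = 1.137e+04 rad/s.
Step 2 — Transfer function: H(jω) = jωL/(R + jωL).
Step 3 — Numerator jωL = j·121.7; denominator R + jωL = 2680 + j121.7.
Step 4 — H = 0.002057 + j0.04531.
Step 5 — Magnitude: |H| = 0.04536 (-26.9 dB); phase: φ = 87.4°.

|H| = 0.04536 (-26.9 dB), φ = 87.4°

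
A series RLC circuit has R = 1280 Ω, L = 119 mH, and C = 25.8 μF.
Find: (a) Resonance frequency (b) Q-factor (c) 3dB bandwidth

Step 1 — Resonance: ω₀ = 1/√(LC) = 1/√(0.119·2.58e-05) = 570.7 rad/s.
Step 2 — f₀ = ω₀/(2π) = 90.83 Hz.
Step 3 — Series Q: Q = ω₀L/R = 570.7·0.119/1280 = 0.05306.
Step 4 — Bandwidth: Δω = ω₀/Q = 1.076e+04 rad/s; BW = Δω/(2π) = 1712 Hz.

(a) f₀ = 90.83 Hz  (b) Q = 0.05306  (c) BW = 1712 Hz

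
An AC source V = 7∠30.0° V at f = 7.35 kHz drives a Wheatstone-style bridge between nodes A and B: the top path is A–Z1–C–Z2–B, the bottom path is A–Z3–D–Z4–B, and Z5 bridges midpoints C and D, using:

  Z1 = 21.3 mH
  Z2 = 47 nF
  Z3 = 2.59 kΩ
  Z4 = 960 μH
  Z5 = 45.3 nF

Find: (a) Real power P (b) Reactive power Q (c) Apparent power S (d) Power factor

Step 1 — Angular frequency: ω = 2π·f = 2π·7350 = 4.618e+04 rad/s.
Step 2 — Component impedances:
  Z1: Z = jωL = j·4.618e+04·0.0213 = 0 + j983.7 Ω
  Z2: Z = 1/(jωC) = -j/(ω·C) = 0 - j460.7 Ω
  Z3: Z = R = 2590 Ω
  Z4: Z = jωL = j·4.618e+04·0.00096 = 0 + j44.33 Ω
  Z5: Z = 1/(jωC) = -j/(ω·C) = 0 - j478 Ω
Step 3 — Bridge requires nodal analysis (the Z5 bridge couples midpoints C and D, so the two paths cannot be reduced to a simple series/parallel combination). Setting node B to ground and injecting 1 A at node A, the 3-node admittance system at A, C, D solves to V_A = Z_AB = 193.3 + j703.5 Ω = 729.5∠74.6° Ω.
Step 4 — Source phasor: V = 7∠30.0° V = 6.062 + j3.5 V.
Step 5 — Current: I = V / Z = 0.006828 - j0.006742 A = 0.009595∠-44.6° A.
Step 6 — Complex power: S = V·I* = 0.01779 + j0.06477 VA.
Step 7 — Real power: P = Re(S) = 0.01779 W.
Step 8 — Reactive power: Q = Im(S) = 0.06477 VAR.
Step 9 — Apparent power: |S| = 0.06717 VA.
Step 10 — Power factor: PF = P/|S| = 0.2649 (lagging).

(a) P = 0.01779 W  (b) Q = 0.06477 VAR  (c) S = 0.06717 VA  (d) PF = 0.2649 (lagging)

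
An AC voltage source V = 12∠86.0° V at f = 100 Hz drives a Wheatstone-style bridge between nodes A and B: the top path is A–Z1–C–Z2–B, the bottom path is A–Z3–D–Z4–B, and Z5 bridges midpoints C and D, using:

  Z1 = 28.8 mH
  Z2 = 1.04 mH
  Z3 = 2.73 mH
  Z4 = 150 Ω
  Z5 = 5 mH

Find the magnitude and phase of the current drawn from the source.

Step 1 — Angular frequency: ω = 2π·f = 2π·100 = 628.3 rad/s.
Step 2 — Component impedances:
  Z1: Z = jωL = j·628.3·0.0288 = 0 + j18.1 Ω
  Z2: Z = jωL = j·628.3·0.00104 = 0 + j0.6535 Ω
  Z3: Z = jωL = j·628.3·0.00273 = 0 + j1.715 Ω
  Z4: Z = R = 150 Ω
  Z5: Z = jωL = j·628.3·0.005 = 0 + j3.142 Ω
Step 3 — Bridge requires nodal analysis (the Z5 bridge couples midpoints C and D, so the two paths cannot be reduced to a simple series/parallel combination). Setting node B to ground and injecting 1 A at node A, the 3-node admittance system at A, C, D solves to V_A = Z_AB = 0.06529 + j4.481 Ω = 4.482∠89.2° Ω.
Step 4 — Source phasor: V = 12∠86.0° V = 0.8371 + j11.97 V.
Step 5 — Ohm's law: I = V / Z_total = (0.8371 + j11.97) / (0.06529 + j4.481) = 2.674 - j0.1478 A.
Step 6 — Convert to polar: |I| = 2.678 A, ∠I = -3.2°.

I = 2.678∠-3.2° A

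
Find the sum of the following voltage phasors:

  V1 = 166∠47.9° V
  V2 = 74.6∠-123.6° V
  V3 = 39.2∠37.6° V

Step 1 — Convert each phasor to rectangular form:
  V1 = 166·(cos(47.9°) + j·sin(47.9°)) = 111.3 + j123.2 V
  V2 = 74.6·(cos(-123.6°) + j·sin(-123.6°)) = -41.28 - j62.14 V
  V3 = 39.2·(cos(37.6°) + j·sin(37.6°)) = 31.06 + j23.92 V
Step 2 — Sum components: V_total = 101.1 + j84.95 V.
Step 3 — Convert to polar: |V_total| = 132 V, ∠V_total = 40.0°.

V_total = 132∠40.0° V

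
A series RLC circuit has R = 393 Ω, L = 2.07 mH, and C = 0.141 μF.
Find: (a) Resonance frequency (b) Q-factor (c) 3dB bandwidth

Step 1 — Resonance condition Im(Z)=0 gives ω₀ = 1/√(LC).
Step 2 — ω₀ = 1/√(0.00207·1.41e-07) = 5.853e+04 rad/s.
Step 3 — f₀ = ω₀/(2π) = 9316 Hz.
Step 4 — Series Q: Q = ω₀L/R = 5.853e+04·0.00207/393 = 0.3083.
Step 5 — 3dB bandwidth: Δω = ω₀/Q = 1.899e+05 rad/s; BW = Δω/(2π) = 3.022e+04 Hz.

(a) f₀ = 9316 Hz  (b) Q = 0.3083  (c) BW = 3.022e+04 Hz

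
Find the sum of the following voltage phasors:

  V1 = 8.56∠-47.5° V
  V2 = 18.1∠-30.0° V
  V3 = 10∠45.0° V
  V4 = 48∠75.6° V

Step 1 — Convert each phasor to rectangular form:
  V1 = 8.56·(cos(-47.5°) + j·sin(-47.5°)) = 5.783 - j6.311 V
  V2 = 18.1·(cos(-30.0°) + j·sin(-30.0°)) = 15.68 - j9.05 V
  V3 = 10·(cos(45.0°) + j·sin(45.0°)) = 7.071 + j7.071 V
  V4 = 48·(cos(75.6°) + j·sin(75.6°)) = 11.94 + j46.49 V
Step 2 — Sum components: V_total = 40.47 + j38.2 V.
Step 3 — Convert to polar: |V_total| = 55.65 V, ∠V_total = 43.4°.

V_total = 55.65∠43.4° V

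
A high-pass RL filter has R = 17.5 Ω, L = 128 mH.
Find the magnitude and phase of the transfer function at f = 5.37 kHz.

Step 1 — Angular frequency: ω = 2π·5370 = 3.374e+04 rad/s.
Step 2 — Transfer function: H(jω) = jωL/(R + jωL).
Step 3 — Numerator jωL = j·4319; denominator R + jωL = 17.5 + j4319.
Step 4 — H = 1 + j0.004052.
Step 5 — Magnitude: |H| = 1 (-0.0 dB); phase: φ = 0.2°.

|H| = 1 (-0.0 dB), φ = 0.2°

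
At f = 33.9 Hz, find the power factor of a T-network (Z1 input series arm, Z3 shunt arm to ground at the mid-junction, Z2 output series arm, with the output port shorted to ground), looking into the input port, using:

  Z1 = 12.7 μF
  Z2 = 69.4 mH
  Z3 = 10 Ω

Step 1 — Angular frequency: ω = 2π·f = 2π·33.9 = 213 rad/s.
Step 2 — Component impedances:
  Z1: Z = 1/(jωC) = -j/(ω·C) = 0 - j369.7 Ω
  Z2: Z = jωL = j·213·0.0694 = 0 + j14.78 Ω
  Z3: Z = R = 10 Ω
Step 3 — With the output port shorted to ground, the output series arm Z2 runs from the junction to ground; the shunt arm Z3 also runs from the junction to ground. They appear in parallel: Z3 || Z2 = 6.86 + j4.641 Ω.
Step 4 — Series with input arm Z1: Z_in = Z1 + (Z3 || Z2) = 6.86 - j365 Ω = 365.1∠-88.9° Ω.
Step 5 — Power factor: PF = cos(φ) = Re(Z)/|Z| = 6.86/365.1 = 0.01879.
Step 6 — Type: Im(Z) = -365 ⇒ leading (phase φ = -88.9°).

PF = 0.01879 (leading, φ = -88.9°)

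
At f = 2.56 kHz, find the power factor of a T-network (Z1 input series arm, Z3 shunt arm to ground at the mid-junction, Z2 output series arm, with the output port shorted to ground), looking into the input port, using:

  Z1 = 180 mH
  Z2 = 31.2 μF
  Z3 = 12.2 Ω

Step 1 — Angular frequency: ω = 2π·f = 2π·2560 = 1.608e+04 rad/s.
Step 2 — Component impedances:
  Z1: Z = jωL = j·1.608e+04·0.18 = 0 + j2895 Ω
  Z2: Z = 1/(jωC) = -j/(ω·C) = 0 - j1.993 Ω
  Z3: Z = R = 12.2 Ω
Step 3 — With the output port shorted to ground, the output series arm Z2 runs from the junction to ground; the shunt arm Z3 also runs from the junction to ground. They appear in parallel: Z3 || Z2 = 0.317 - j1.941 Ω.
Step 4 — Series with input arm Z1: Z_in = Z1 + (Z3 || Z2) = 0.317 + j2893 Ω = 2893∠90.0° Ω.
Step 5 — Power factor: PF = cos(φ) = Re(Z)/|Z| = 0.317/2893 = 0.0001096.
Step 6 — Type: Im(Z) = 2893 ⇒ lagging (phase φ = 90.0°).

PF = 0.0001096 (lagging, φ = 90.0°)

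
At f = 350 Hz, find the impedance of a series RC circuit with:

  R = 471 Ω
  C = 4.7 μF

Step 1 — Angular frequency: ω = 2π·f = 2π·350 = 2199 rad/s.
Step 2 — Component impedances:
  R: Z = R = 471 Ω
  C: Z = 1/(jωC) = -j/(ω·C) = 0 - j96.75 Ω
Step 3 — Series combination: Z_total = R + C = 471 - j96.75 Ω = 480.8∠-11.6° Ω.

Z = 471 - j96.75 Ω = 480.8∠-11.6° Ω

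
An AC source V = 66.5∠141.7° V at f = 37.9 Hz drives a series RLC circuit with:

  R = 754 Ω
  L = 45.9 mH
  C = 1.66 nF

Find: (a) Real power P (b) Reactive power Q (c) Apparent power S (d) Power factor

Step 1 — Angular frequency: ω = 2π·f = 2π·37.9 = 238.1 rad/s.
Step 2 — Component impedances:
  R: Z = R = 754 Ω
  L: Z = jωL = j·238.1·0.0459 = 0 + j10.93 Ω
  C: Z = 1/(jωC) = -j/(ω·C) = 0 - j2.53e+06 Ω
Step 3 — Series combination: Z_total = R + L + C = 754 - j2.53e+06 Ω = 2.53e+06∠-90.0° Ω.
Step 4 — Source phasor: V = 66.5∠141.7° V = -52.19 + j41.22 V.
Step 5 — Current: I = V / Z = -1.63e-05 - j2.063e-05 A = 2.629e-05∠-128.3° A.
Step 6 — Complex power: S = V·I* = 5.21e-07 - j0.001748 VA.
Step 7 — Real power: P = Re(S) = 5.21e-07 W.
Step 8 — Reactive power: Q = Im(S) = -0.001748 VAR.
Step 9 — Apparent power: |S| = 0.001748 VA.
Step 10 — Power factor: PF = P/|S| = 0.0002981 (leading).

(a) P = 5.21e-07 W  (b) Q = -0.001748 VAR  (c) S = 0.001748 VA  (d) PF = 0.0002981 (leading)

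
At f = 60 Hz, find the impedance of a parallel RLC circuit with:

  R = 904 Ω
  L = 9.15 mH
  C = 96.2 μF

Step 1 — Angular frequency: ω = 2π·f = 2π·60 = 377 rad/s.
Step 2 — Component impedances:
  R: Z = R = 904 Ω
  L: Z = jωL = j·377·0.00915 = 0 + j3.449 Ω
  C: Z = 1/(jωC) = -j/(ω·C) = 0 - j27.57 Ω
Step 3 — Parallel combination: 1/Z_total = 1/R + 1/L + 1/C; Z_total = 0.0172 + j3.943 Ω = 3.943∠89.8° Ω.

Z = 0.0172 + j3.943 Ω = 3.943∠89.8° Ω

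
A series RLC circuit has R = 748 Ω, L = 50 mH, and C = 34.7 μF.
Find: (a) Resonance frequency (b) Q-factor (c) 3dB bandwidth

Step 1 — Resonance: ω₀ = 1/√(LC) = 1/√(0.05·3.47e-05) = 759.2 rad/s.
Step 2 — f₀ = ω₀/(2π) = 120.8 Hz.
Step 3 — Series Q: Q = ω₀L/R = 759.2·0.05/748 = 0.05075.
Step 4 — Bandwidth: Δω = ω₀/Q = 1.496e+04 rad/s; BW = Δω/(2π) = 2381 Hz.

(a) f₀ = 120.8 Hz  (b) Q = 0.05075  (c) BW = 2381 Hz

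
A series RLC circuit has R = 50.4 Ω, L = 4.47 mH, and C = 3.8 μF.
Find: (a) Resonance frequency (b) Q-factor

Step 1 — Resonance condition Im(Z)=0 gives ω₀ = 1/√(LC).
Step 2 — ω₀ = 1/√(0.00447·3.8e-06) = 7673 rad/s.
Step 3 — f₀ = ω₀/(2π) = 1221 Hz.
Step 4 — Series Q: Q = ω₀L/R = 7673·0.00447/50.4 = 0.6805.

(a) f₀ = 1221 Hz  (b) Q = 0.6805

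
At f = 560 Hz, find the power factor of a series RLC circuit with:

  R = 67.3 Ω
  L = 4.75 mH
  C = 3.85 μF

Step 1 — Angular frequency: ω = 2π·f = 2π·560 = 3519 rad/s.
Step 2 — Component impedances:
  R: Z = R = 67.3 Ω
  L: Z = jωL = j·3519·0.00475 = 0 + j16.71 Ω
  C: Z = 1/(jωC) = -j/(ω·C) = 0 - j73.82 Ω
Step 3 — Series combination: Z_total = R + L + C = 67.3 - j57.11 Ω = 88.26∠-40.3° Ω.
Step 4 — Power factor: PF = cos(φ) = Re(Z)/|Z| = 67.3/88.26 = 0.7625.
Step 5 — Type: Im(Z) = -57.11 ⇒ leading (phase φ = -40.3°).

PF = 0.7625 (leading, φ = -40.3°)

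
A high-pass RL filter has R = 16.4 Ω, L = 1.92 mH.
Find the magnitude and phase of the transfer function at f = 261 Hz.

Step 1 — Angular frequency: ω = 2π·261 = 1640 rad/s.
Step 2 — Transfer function: H(jω) = jωL/(R + jωL).
Step 3 — Numerator jωL = j·3.149; denominator R + jωL = 16.4 + j3.149.
Step 4 — H = 0.03555 + j0.1852.
Step 5 — Magnitude: |H| = 0.1885 (-14.5 dB); phase: φ = 79.1°.

|H| = 0.1885 (-14.5 dB), φ = 79.1°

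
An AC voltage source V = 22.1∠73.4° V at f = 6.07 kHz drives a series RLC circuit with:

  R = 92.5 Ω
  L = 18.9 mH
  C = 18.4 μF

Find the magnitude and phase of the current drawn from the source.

Step 1 — Angular frequency: ω = 2π·f = 2π·6070 = 3.814e+04 rad/s.
Step 2 — Component impedances:
  R: Z = R = 92.5 Ω
  L: Z = jωL = j·3.814e+04·0.0189 = 0 + j720.8 Ω
  C: Z = 1/(jωC) = -j/(ω·C) = 0 - j1.425 Ω
Step 3 — Series combination: Z_total = R + L + C = 92.5 + j719.4 Ω = 725.3∠82.7° Ω.
Step 4 — Source phasor: V = 22.1∠73.4° V = 6.314 + j21.18 V.
Step 5 — Ohm's law: I = V / Z_total = (6.314 + j21.18) / (92.5 + j719.4) = 0.03007 - j0.00491 A.
Step 6 — Convert to polar: |I| = 0.03047 A, ∠I = -9.3°.

I = 0.03047∠-9.3° A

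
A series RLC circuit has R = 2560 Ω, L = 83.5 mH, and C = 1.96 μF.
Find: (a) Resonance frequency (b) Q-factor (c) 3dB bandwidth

Step 1 — Resonance condition Im(Z)=0 gives ω₀ = 1/√(LC).
Step 2 — ω₀ = 1/√(0.0835·1.96e-06) = 2472 rad/s.
Step 3 — f₀ = ω₀/(2π) = 393.4 Hz.
Step 4 — Series Q: Q = ω₀L/R = 2472·0.0835/2560 = 0.08063.
Step 5 — 3dB bandwidth: Δω = ω₀/Q = 3.066e+04 rad/s; BW = Δω/(2π) = 4879 Hz.

(a) f₀ = 393.4 Hz  (b) Q = 0.08063  (c) BW = 4879 Hz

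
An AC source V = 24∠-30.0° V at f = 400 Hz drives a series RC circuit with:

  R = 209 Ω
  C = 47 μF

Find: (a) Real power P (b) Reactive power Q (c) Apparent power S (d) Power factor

Step 1 — Angular frequency: ω = 2π·f = 2π·400 = 2513 rad/s.
Step 2 — Component impedances:
  R: Z = R = 209 Ω
  C: Z = 1/(jωC) = -j/(ω·C) = 0 - j8.466 Ω
Step 3 — Series combination: Z_total = R + C = 209 - j8.466 Ω = 209.2∠-2.3° Ω.
Step 4 — Source phasor: V = 24∠-30.0° V = 20.78 - j12 V.
Step 5 — Current: I = V / Z = 0.1016 - j0.0533 A = 0.1147∠-27.7° A.
Step 6 — Complex power: S = V·I* = 2.751 - j0.1115 VA.
Step 7 — Real power: P = Re(S) = 2.751 W.
Step 8 — Reactive power: Q = Im(S) = -0.1115 VAR.
Step 9 — Apparent power: |S| = 2.754 VA.
Step 10 — Power factor: PF = P/|S| = 0.9992 (leading).

(a) P = 2.751 W  (b) Q = -0.1115 VAR  (c) S = 2.754 VA  (d) PF = 0.9992 (leading)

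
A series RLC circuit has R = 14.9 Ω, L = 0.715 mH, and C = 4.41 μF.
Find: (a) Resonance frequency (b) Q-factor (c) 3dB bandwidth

Step 1 — Resonance condition Im(Z)=0 gives ω₀ = 1/√(LC).
Step 2 — ω₀ = 1/√(0.000715·4.41e-06) = 1.781e+04 rad/s.
Step 3 — f₀ = ω₀/(2π) = 2834 Hz.
Step 4 — Series Q: Q = ω₀L/R = 1.781e+04·0.000715/14.9 = 0.8546.
Step 5 — 3dB bandwidth: Δω = ω₀/Q = 2.084e+04 rad/s; BW = Δω/(2π) = 3317 Hz.

(a) f₀ = 2834 Hz  (b) Q = 0.8546  (c) BW = 3317 Hz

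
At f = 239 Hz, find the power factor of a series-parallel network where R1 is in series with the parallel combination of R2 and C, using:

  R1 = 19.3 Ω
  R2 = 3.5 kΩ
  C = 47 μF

Step 1 — Angular frequency: ω = 2π·f = 2π·239 = 1502 rad/s.
Step 2 — Component impedances:
  R1: Z = R = 19.3 Ω
  R2: Z = R = 3500 Ω
  C: Z = 1/(jωC) = -j/(ω·C) = 0 - j14.17 Ω
Step 3 — Parallel branch: R2 || C = 1/(1/R2 + 1/C) = 0.05736 - j14.17 Ω.
Step 4 — Series with R1: Z_total = R1 + (R2 || C) = 19.36 - j14.17 Ω = 23.99∠-36.2° Ω.
Step 5 — Power factor: PF = cos(φ) = Re(Z)/|Z| = 19.357/23.988 = 0.8069.
Step 6 — Type: Im(Z) = -14.17 ⇒ leading (phase φ = -36.2°).

PF = 0.8069 (leading, φ = -36.2°)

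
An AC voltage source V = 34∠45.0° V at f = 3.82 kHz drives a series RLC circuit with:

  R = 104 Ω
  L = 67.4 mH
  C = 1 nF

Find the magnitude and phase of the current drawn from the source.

Step 1 — Angular frequency: ω = 2π·f = 2π·3820 = 2.4e+04 rad/s.
Step 2 — Component impedances:
  R: Z = R = 104 Ω
  L: Z = jωL = j·2.4e+04·0.0674 = 0 + j1618 Ω
  C: Z = 1/(jωC) = -j/(ω·C) = 0 - j4.166e+04 Ω
Step 3 — Series combination: Z_total = R + L + C = 104 - j4.005e+04 Ω = 4.005e+04∠-89.9° Ω.
Step 4 — Source phasor: V = 34∠45.0° V = 24.04 + j24.04 V.
Step 5 — Ohm's law: I = V / Z_total = (24.04 + j24.04) / (104 - j4.005e+04) = -0.0005988 + j0.0006019 A.
Step 6 — Convert to polar: |I| = 0.000849 A, ∠I = 134.9°.

I = 0.000849∠134.9° A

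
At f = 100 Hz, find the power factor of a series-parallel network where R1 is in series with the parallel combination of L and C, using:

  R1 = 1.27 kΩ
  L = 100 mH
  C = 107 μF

Step 1 — Angular frequency: ω = 2π·f = 2π·100 = 628.3 rad/s.
Step 2 — Component impedances:
  R1: Z = R = 1270 Ω
  L: Z = jωL = j·628.3·0.1 = 0 + j62.83 Ω
  C: Z = 1/(jωC) = -j/(ω·C) = 0 - j14.87 Ω
Step 3 — Parallel branch: L || C = 1/(1/L + 1/C) = 0 - j19.49 Ω.
Step 4 — Series with R1: Z_total = R1 + (L || C) = 1270 - j19.49 Ω = 1270∠-0.9° Ω.
Step 5 — Power factor: PF = cos(φ) = Re(Z)/|Z| = 1270/1270.1 = 0.9999.
Step 6 — Type: Im(Z) = -19.49 ⇒ leading (phase φ = -0.9°).

PF = 0.9999 (leading, φ = -0.9°)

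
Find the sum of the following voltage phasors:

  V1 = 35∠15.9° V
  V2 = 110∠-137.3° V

Step 1 — Convert each phasor to rectangular form:
  V1 = 35·(cos(15.9°) + j·sin(15.9°)) = 33.66 + j9.589 V
  V2 = 110·(cos(-137.3°) + j·sin(-137.3°)) = -80.84 - j74.6 V
Step 2 — Sum components: V_total = -47.18 - j65.01 V.
Step 3 — Convert to polar: |V_total| = 80.32 V, ∠V_total = -126.0°.

V_total = 80.32∠-126.0° V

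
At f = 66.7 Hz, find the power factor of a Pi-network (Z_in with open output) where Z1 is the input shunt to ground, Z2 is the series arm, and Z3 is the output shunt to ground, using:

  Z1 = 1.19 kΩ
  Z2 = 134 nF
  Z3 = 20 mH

Step 1 — Angular frequency: ω = 2π·f = 2π·66.7 = 419.1 rad/s.
Step 2 — Component impedances:
  Z1: Z = R = 1190 Ω
  Z2: Z = 1/(jωC) = -j/(ω·C) = 0 - j1.781e+04 Ω
  Z3: Z = jωL = j·419.1·0.02 = 0 + j8.382 Ω
Step 3 — With open output, the series arm Z2 and the output shunt Z3 appear in series to ground: Z2 + Z3 = 0 - j1.78e+04 Ω.
Step 4 — Parallel with input shunt Z1: Z_in = Z1 || (Z2 + Z3) = 1185 - j79.21 Ω = 1187∠-3.8° Ω.
Step 5 — Power factor: PF = cos(φ) = Re(Z)/|Z| = 1184.7/1187.3 = 0.9978.
Step 6 — Type: Im(Z) = -79.21 ⇒ leading (phase φ = -3.8°).

PF = 0.9978 (leading, φ = -3.8°)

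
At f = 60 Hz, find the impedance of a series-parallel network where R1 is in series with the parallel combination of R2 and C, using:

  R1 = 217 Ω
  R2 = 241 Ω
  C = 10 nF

Step 1 — Angular frequency: ω = 2π·f = 2π·60 = 377 rad/s.
Step 2 — Component impedances:
  R1: Z = R = 217 Ω
  R2: Z = R = 241 Ω
  C: Z = 1/(jωC) = -j/(ω·C) = 0 - j2.653e+05 Ω
Step 3 — Parallel branch: R2 || C = 1/(1/R2 + 1/C) = 241 - j0.219 Ω.
Step 4 — Series with R1: Z_total = R1 + (R2 || C) = 458 - j0.219 Ω = 458∠-0.0° Ω.

Z = 458 - j0.219 Ω = 458∠-0.0° Ω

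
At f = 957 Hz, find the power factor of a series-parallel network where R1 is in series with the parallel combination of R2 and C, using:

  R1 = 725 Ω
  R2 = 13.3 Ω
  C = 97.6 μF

Step 1 — Angular frequency: ω = 2π·f = 2π·957 = 6013 rad/s.
Step 2 — Component impedances:
  R1: Z = R = 725 Ω
  R2: Z = R = 13.3 Ω
  C: Z = 1/(jωC) = -j/(ω·C) = 0 - j1.704 Ω
Step 3 — Parallel branch: R2 || C = 1/(1/R2 + 1/C) = 0.2148 - j1.676 Ω.
Step 4 — Series with R1: Z_total = R1 + (R2 || C) = 725.2 - j1.676 Ω = 725.2∠-0.1° Ω.
Step 5 — Power factor: PF = cos(φ) = Re(Z)/|Z| = 725.2/725.2 = 1.
Step 6 — Type: Im(Z) = -1.676 ⇒ leading (phase φ = -0.1°).

PF = 1 (leading, φ = -0.1°)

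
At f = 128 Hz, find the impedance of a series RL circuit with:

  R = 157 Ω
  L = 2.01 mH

Step 1 — Angular frequency: ω = 2π·f = 2π·128 = 804.2 rad/s.
Step 2 — Component impedances:
  R: Z = R = 157 Ω
  L: Z = jωL = j·804.2·0.00201 = 0 + j1.617 Ω
Step 3 — Series combination: Z_total = R + L = 157 + j1.617 Ω = 157∠0.6° Ω.

Z = 157 + j1.617 Ω = 157∠0.6° Ω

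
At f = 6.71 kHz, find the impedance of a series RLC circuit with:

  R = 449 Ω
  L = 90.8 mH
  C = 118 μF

Step 1 — Angular frequency: ω = 2π·f = 2π·6710 = 4.216e+04 rad/s.
Step 2 — Component impedances:
  R: Z = R = 449 Ω
  L: Z = jωL = j·4.216e+04·0.0908 = 0 + j3828 Ω
  C: Z = 1/(jωC) = -j/(ω·C) = 0 - j0.201 Ω
Step 3 — Series combination: Z_total = R + L + C = 449 + j3828 Ω = 3854∠83.3° Ω.

Z = 449 + j3828 Ω = 3854∠83.3° Ω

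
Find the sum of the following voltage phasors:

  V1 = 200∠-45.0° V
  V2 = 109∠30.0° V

Step 1 — Convert each phasor to rectangular form:
  V1 = 200·(cos(-45.0°) + j·sin(-45.0°)) = 141.4 - j141.4 V
  V2 = 109·(cos(30.0°) + j·sin(30.0°)) = 94.4 + j54.5 V
Step 2 — Sum components: V_total = 235.8 - j86.92 V.
Step 3 — Convert to polar: |V_total| = 251.3 V, ∠V_total = -20.2°.

V_total = 251.3∠-20.2° V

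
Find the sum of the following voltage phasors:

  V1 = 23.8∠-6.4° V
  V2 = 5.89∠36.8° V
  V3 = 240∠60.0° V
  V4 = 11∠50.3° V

Step 1 — Convert each phasor to rectangular form:
  V1 = 23.8·(cos(-6.4°) + j·sin(-6.4°)) = 23.65 - j2.653 V
  V2 = 5.89·(cos(36.8°) + j·sin(36.8°)) = 4.716 + j3.528 V
  V3 = 240·(cos(60.0°) + j·sin(60.0°)) = 120 + j207.8 V
  V4 = 11·(cos(50.3°) + j·sin(50.3°)) = 7.026 + j8.463 V
Step 2 — Sum components: V_total = 155.4 + j217.2 V.
Step 3 — Convert to polar: |V_total| = 267.1 V, ∠V_total = 54.4°.

V_total = 267.1∠54.4° V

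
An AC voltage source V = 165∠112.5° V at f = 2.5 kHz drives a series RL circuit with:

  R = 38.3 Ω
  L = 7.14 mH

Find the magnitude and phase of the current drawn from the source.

Step 1 — Angular frequency: ω = 2π·f = 2π·2500 = 1.571e+04 rad/s.
Step 2 — Component impedances:
  R: Z = R = 38.3 Ω
  L: Z = jωL = j·1.571e+04·0.00714 = 0 + j112.2 Ω
Step 3 — Series combination: Z_total = R + L = 38.3 + j112.2 Ω = 118.5∠71.1° Ω.
Step 4 — Source phasor: V = 165∠112.5° V = -63.14 + j152.4 V.
Step 5 — Ohm's law: I = V / Z_total = (-63.14 + j152.4) / (38.3 + j112.2) = 1.045 + j0.9199 A.
Step 6 — Convert to polar: |I| = 1.392 A, ∠I = 41.4°.

I = 1.392∠41.4° A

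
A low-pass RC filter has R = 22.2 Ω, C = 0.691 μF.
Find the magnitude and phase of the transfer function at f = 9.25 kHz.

Step 1 — Angular frequency: ω = 2π·9250 = 5.812e+04 rad/s.
Step 2 — Transfer function: H(jω) = 1/(1 + jωRC).
Step 3 — Denominator: 1 + jωRC = 1 + j·5.812e+04·22.2·6.91e-07 = 1 + j0.8916.
Step 4 — H = 0.5571 - j0.4967.
Step 5 — Magnitude: |H| = 0.7464 (-2.5 dB); phase: φ = -41.7°.

|H| = 0.7464 (-2.5 dB), φ = -41.7°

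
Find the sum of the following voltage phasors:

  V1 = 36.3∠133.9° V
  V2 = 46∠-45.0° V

Step 1 — Convert each phasor to rectangular form:
  V1 = 36.3·(cos(133.9°) + j·sin(133.9°)) = -25.17 + j26.16 V
  V2 = 46·(cos(-45.0°) + j·sin(-45.0°)) = 32.53 - j32.53 V
Step 2 — Sum components: V_total = 7.356 - j6.371 V.
Step 3 — Convert to polar: |V_total| = 9.732 V, ∠V_total = -40.9°.

V_total = 9.732∠-40.9° V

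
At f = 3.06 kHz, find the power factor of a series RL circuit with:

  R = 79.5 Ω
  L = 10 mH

Step 1 — Angular frequency: ω = 2π·f = 2π·3060 = 1.923e+04 rad/s.
Step 2 — Component impedances:
  R: Z = R = 79.5 Ω
  L: Z = jωL = j·1.923e+04·0.01 = 0 + j192.3 Ω
Step 3 — Series combination: Z_total = R + L = 79.5 + j192.3 Ω = 208.1∠67.5° Ω.
Step 4 — Power factor: PF = cos(φ) = Re(Z)/|Z| = 79.5/208.05 = 0.3821.
Step 5 — Type: Im(Z) = 192.3 ⇒ lagging (phase φ = 67.5°).

PF = 0.3821 (lagging, φ = 67.5°)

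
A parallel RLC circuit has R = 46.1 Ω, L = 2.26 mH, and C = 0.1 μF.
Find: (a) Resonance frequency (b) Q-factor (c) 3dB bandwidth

Step 1 — Resonance: ω₀ = 1/√(LC) = 1/√(0.00226·1e-07) = 6.652e+04 rad/s.
Step 2 — f₀ = ω₀/(2π) = 1.059e+04 Hz.
Step 3 — Parallel Q: Q = R/(ω₀L) = 46.1/(6.652e+04·0.00226) = 0.3067.
Step 4 — Bandwidth: Δω = ω₀/Q = 2.169e+05 rad/s; BW = Δω/(2π) = 3.452e+04 Hz.

(a) f₀ = 1.059e+04 Hz  (b) Q = 0.3067  (c) BW = 3.452e+04 Hz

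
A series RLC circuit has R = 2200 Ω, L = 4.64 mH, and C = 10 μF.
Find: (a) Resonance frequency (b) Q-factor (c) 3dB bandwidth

Step 1 — Resonance: ω₀ = 1/√(LC) = 1/√(0.00464·1e-05) = 4642 rad/s.
Step 2 — f₀ = ω₀/(2π) = 738.9 Hz.
Step 3 — Series Q: Q = ω₀L/R = 4642·0.00464/2200 = 0.009791.
Step 4 — Bandwidth: Δω = ω₀/Q = 4.741e+05 rad/s; BW = Δω/(2π) = 7.546e+04 Hz.

(a) f₀ = 738.9 Hz  (b) Q = 0.009791  (c) BW = 7.546e+04 Hz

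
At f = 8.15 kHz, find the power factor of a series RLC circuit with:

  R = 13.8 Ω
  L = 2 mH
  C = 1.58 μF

Step 1 — Angular frequency: ω = 2π·f = 2π·8150 = 5.121e+04 rad/s.
Step 2 — Component impedances:
  R: Z = R = 13.8 Ω
  L: Z = jωL = j·5.121e+04·0.002 = 0 + j102.4 Ω
  C: Z = 1/(jωC) = -j/(ω·C) = 0 - j12.36 Ω
Step 3 — Series combination: Z_total = R + L + C = 13.8 + j90.06 Ω = 91.11∠81.3° Ω.
Step 4 — Power factor: PF = cos(φ) = Re(Z)/|Z| = 13.8/91.11 = 0.1515.
Step 5 — Type: Im(Z) = 90.06 ⇒ lagging (phase φ = 81.3°).

PF = 0.1515 (lagging, φ = 81.3°)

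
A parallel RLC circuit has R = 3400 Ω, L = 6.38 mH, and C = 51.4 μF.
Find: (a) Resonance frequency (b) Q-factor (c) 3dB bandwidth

Step 1 — Resonance: ω₀ = 1/√(LC) = 1/√(0.00638·5.14e-05) = 1746 rad/s.
Step 2 — f₀ = ω₀/(2π) = 277.9 Hz.
Step 3 — Parallel Q: Q = R/(ω₀L) = 3400/(1746·0.00638) = 305.2.
Step 4 — Bandwidth: Δω = ω₀/Q = 5.722 rad/s; BW = Δω/(2π) = 0.9107 Hz.

(a) f₀ = 277.9 Hz  (b) Q = 305.2  (c) BW = 0.9107 Hz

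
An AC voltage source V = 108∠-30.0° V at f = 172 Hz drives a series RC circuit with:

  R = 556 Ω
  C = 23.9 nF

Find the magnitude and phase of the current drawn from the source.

Step 1 — Angular frequency: ω = 2π·f = 2π·172 = 1081 rad/s.
Step 2 — Component impedances:
  R: Z = R = 556 Ω
  C: Z = 1/(jωC) = -j/(ω·C) = 0 - j3.872e+04 Ω
Step 3 — Series combination: Z_total = R + C = 556 - j3.872e+04 Ω = 3.872e+04∠-89.2° Ω.
Step 4 — Source phasor: V = 108∠-30.0° V = 93.53 - j54 V.
Step 5 — Ohm's law: I = V / Z_total = (93.53 - j54) / (556 - j3.872e+04) = 0.001429 + j0.002395 A.
Step 6 — Convert to polar: |I| = 0.002789 A, ∠I = 59.2°.

I = 0.002789∠59.2° A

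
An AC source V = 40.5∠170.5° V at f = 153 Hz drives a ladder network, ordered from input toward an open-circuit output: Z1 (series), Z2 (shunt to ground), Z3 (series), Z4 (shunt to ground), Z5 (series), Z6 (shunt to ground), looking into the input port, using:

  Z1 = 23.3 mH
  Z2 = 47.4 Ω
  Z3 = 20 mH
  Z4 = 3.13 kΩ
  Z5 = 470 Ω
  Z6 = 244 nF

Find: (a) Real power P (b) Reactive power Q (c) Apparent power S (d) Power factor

Step 1 — Angular frequency: ω = 2π·f = 2π·153 = 961.3 rad/s.
Step 2 — Component impedances:
  Z1: Z = jωL = j·961.3·0.0233 = 0 + j22.4 Ω
  Z2: Z = R = 47.4 Ω
  Z3: Z = jωL = j·961.3·0.02 = 0 + j19.23 Ω
  Z4: Z = R = 3130 Ω
  Z5: Z = R = 470 Ω
  Z6: Z = 1/(jωC) = -j/(ω·C) = 0 - j4263 Ω
Step 3 — Ladder network (open output): work backward from the far end, alternating series and parallel combinations. Z_in = 46.63 + j21.9 Ω = 51.51∠25.2° Ω.
Step 4 — Source phasor: V = 40.5∠170.5° V = -39.94 + j6.684 V.
Step 5 — Current: I = V / Z = -0.6467 + j0.4471 A = 0.7862∠145.3° A.
Step 6 — Complex power: S = V·I* = 28.82 + j13.54 VA.
Step 7 — Real power: P = Re(S) = 28.82 W.
Step 8 — Reactive power: Q = Im(S) = 13.54 VAR.
Step 9 — Apparent power: |S| = 31.84 VA.
Step 10 — Power factor: PF = P/|S| = 0.9051 (lagging).

(a) P = 28.82 W  (b) Q = 13.54 VAR  (c) S = 31.84 VA  (d) PF = 0.9051 (lagging)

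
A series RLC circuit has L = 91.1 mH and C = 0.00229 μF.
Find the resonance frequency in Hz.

Step 1 — Resonance condition Im(Z)=0 gives ω₀ = 1/√(LC).
Step 2 — ω₀ = 1/√(0.0911·2.29e-09) = 6.923e+04 rad/s.
Step 3 — f₀ = ω₀/(2π) = 1.102e+04 Hz.

f₀ = 1.102e+04 Hz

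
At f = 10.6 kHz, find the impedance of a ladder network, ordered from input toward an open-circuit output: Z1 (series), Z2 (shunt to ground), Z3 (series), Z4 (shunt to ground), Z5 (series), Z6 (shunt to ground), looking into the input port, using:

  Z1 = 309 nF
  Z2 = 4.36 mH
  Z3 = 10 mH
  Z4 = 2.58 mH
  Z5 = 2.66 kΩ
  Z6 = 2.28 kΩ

Step 1 — Angular frequency: ω = 2π·f = 2π·1.06e+04 = 6.66e+04 rad/s.
Step 2 — Component impedances:
  Z1: Z = 1/(jωC) = -j/(ω·C) = 0 - j48.59 Ω
  Z2: Z = jωL = j·6.66e+04·0.00436 = 0 + j290.4 Ω
  Z3: Z = jωL = j·6.66e+04·0.01 = 0 + j666 Ω
  Z4: Z = jωL = j·6.66e+04·0.00258 = 0 + j171.8 Ω
  Z5: Z = R = 2660 Ω
  Z6: Z = R = 2280 Ω
Step 3 — Ladder network (open output): work backward from the far end, alternating series and parallel combinations. Z_in = 0.3956 + j167 Ω = 167∠89.9° Ω.

Z = 0.3956 + j167 Ω = 167∠89.9° Ω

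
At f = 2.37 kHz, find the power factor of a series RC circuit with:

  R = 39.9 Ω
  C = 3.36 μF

Step 1 — Angular frequency: ω = 2π·f = 2π·2370 = 1.489e+04 rad/s.
Step 2 — Component impedances:
  R: Z = R = 39.9 Ω
  C: Z = 1/(jωC) = -j/(ω·C) = 0 - j19.99 Ω
Step 3 — Series combination: Z_total = R + C = 39.9 - j19.99 Ω = 44.63∠-26.6° Ω.
Step 4 — Power factor: PF = cos(φ) = Re(Z)/|Z| = 39.9/44.626 = 0.8941.
Step 5 — Type: Im(Z) = -19.99 ⇒ leading (phase φ = -26.6°).

PF = 0.8941 (leading, φ = -26.6°)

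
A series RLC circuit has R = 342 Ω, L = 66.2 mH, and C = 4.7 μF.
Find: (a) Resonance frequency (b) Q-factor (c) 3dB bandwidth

Step 1 — Resonance: ω₀ = 1/√(LC) = 1/√(0.0662·4.7e-06) = 1793 rad/s.
Step 2 — f₀ = ω₀/(2π) = 285.3 Hz.
Step 3 — Series Q: Q = ω₀L/R = 1793·0.0662/342 = 0.347.
Step 4 — Bandwidth: Δω = ω₀/Q = 5166 rad/s; BW = Δω/(2π) = 822.2 Hz.

(a) f₀ = 285.3 Hz  (b) Q = 0.347  (c) BW = 822.2 Hz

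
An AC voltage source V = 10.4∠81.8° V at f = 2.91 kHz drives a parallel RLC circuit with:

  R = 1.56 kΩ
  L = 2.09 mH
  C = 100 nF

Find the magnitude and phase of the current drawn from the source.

Step 1 — Angular frequency: ω = 2π·f = 2π·2910 = 1.828e+04 rad/s.
Step 2 — Component impedances:
  R: Z = R = 1560 Ω
  L: Z = jωL = j·1.828e+04·0.00209 = 0 + j38.21 Ω
  C: Z = 1/(jωC) = -j/(ω·C) = 0 - j546.9 Ω
Step 3 — Parallel combination: 1/Z_total = 1/R + 1/L + 1/C; Z_total = 1.081 + j41.06 Ω = 41.07∠88.5° Ω.
Step 4 — Source phasor: V = 10.4∠81.8° V = 1.483 + j10.29 V.
Step 5 — Ohm's law: I = V / Z_total = (1.483 + j10.29) / (1.081 + j41.06) = 0.2515 - j0.02951 A.
Step 6 — Convert to polar: |I| = 0.2532 A, ∠I = -6.7°.

I = 0.2532∠-6.7° A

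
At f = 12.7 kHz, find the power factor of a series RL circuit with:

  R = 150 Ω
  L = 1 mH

Step 1 — Angular frequency: ω = 2π·f = 2π·1.27e+04 = 7.98e+04 rad/s.
Step 2 — Component impedances:
  R: Z = R = 150 Ω
  L: Z = jωL = j·7.98e+04·0.001 = 0 + j79.8 Ω
Step 3 — Series combination: Z_total = R + L = 150 + j79.8 Ω = 169.9∠28.0° Ω.
Step 4 — Power factor: PF = cos(φ) = Re(Z)/|Z| = 150/169.9043 = 0.8828.
Step 5 — Type: Im(Z) = 79.8 ⇒ lagging (phase φ = 28.0°).

PF = 0.8828 (lagging, φ = 28.0°)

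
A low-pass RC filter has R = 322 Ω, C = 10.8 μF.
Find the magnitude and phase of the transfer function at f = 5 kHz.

Step 1 — Angular frequency: ω = 2π·5000 = 3.142e+04 rad/s.
Step 2 — Transfer function: H(jω) = 1/(1 + jωRC).
Step 3 — Denominator: 1 + jωRC = 1 + j·3.142e+04·322·1.08e-05 = 1 + j109.3.
Step 4 — H = 8.377e-05 - j0.009152.
Step 5 — Magnitude: |H| = 0.009153 (-40.8 dB); phase: φ = -89.5°.

|H| = 0.009153 (-40.8 dB), φ = -89.5°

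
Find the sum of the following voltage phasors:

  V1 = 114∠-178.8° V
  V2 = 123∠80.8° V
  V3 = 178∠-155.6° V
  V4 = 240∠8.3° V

Step 1 — Convert each phasor to rectangular form:
  V1 = 114·(cos(-178.8°) + j·sin(-178.8°)) = -114 - j2.387 V
  V2 = 123·(cos(80.8°) + j·sin(80.8°)) = 19.67 + j121.4 V
  V3 = 178·(cos(-155.6°) + j·sin(-155.6°)) = -162.1 - j73.53 V
  V4 = 240·(cos(8.3°) + j·sin(8.3°)) = 237.5 + j34.65 V
Step 2 — Sum components: V_total = -18.93 + j80.14 V.
Step 3 — Convert to polar: |V_total| = 82.35 V, ∠V_total = 103.3°.

V_total = 82.35∠103.3° V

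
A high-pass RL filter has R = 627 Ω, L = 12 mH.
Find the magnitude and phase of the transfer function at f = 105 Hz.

Step 1 — Angular frequency: ω = 2π·105 = 659.7 rad/s.
Step 2 — Transfer function: H(jω) = jωL/(R + jωL).
Step 3 — Numerator jωL = j·7.917; denominator R + jωL = 627 + j7.917.
Step 4 — H = 0.0001594 + j0.01262.
Step 5 — Magnitude: |H| = 0.01263 (-38.0 dB); phase: φ = 89.3°.

|H| = 0.01263 (-38.0 dB), φ = 89.3°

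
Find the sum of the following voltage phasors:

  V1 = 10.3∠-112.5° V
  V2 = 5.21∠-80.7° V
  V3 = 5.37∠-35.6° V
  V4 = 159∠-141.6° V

Step 1 — Convert each phasor to rectangular form:
  V1 = 10.3·(cos(-112.5°) + j·sin(-112.5°)) = -3.942 - j9.516 V
  V2 = 5.21·(cos(-80.7°) + j·sin(-80.7°)) = 0.842 - j5.142 V
  V3 = 5.37·(cos(-35.6°) + j·sin(-35.6°)) = 4.366 - j3.126 V
  V4 = 159·(cos(-141.6°) + j·sin(-141.6°)) = -124.6 - j98.76 V
Step 2 — Sum components: V_total = -123.3 - j116.5 V.
Step 3 — Convert to polar: |V_total| = 169.7 V, ∠V_total = -136.6°.

V_total = 169.7∠-136.6° V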